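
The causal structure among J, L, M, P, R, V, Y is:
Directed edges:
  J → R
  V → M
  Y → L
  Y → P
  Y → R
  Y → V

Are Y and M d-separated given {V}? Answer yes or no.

Bayes-Ball from Y | {V} reaches {L,P,R}.
M ∉ reach(Y|{V}) ⇒ Y ⊥ M | {V}.

Yes — Y ⊥ M | {V}.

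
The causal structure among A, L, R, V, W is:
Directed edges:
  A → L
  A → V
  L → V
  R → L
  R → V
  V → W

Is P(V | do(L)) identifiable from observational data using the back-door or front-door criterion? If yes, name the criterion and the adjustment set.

P(V|do(L)): backdoor, adjust for {A, R}.

desc(L)\{L}={V,W}; candidates ⊆ {A,R}.
size 0: {}; under {} L still reaches {A,R,V,W} ∋ V.
size 1: {A}, {R}; under {A} L still reaches {R,V,W} ∋ V.
{A,R}: L⊥V given {A,R} in G with L→· removed — back-door holds.
P(V|do(L)) = Σ_{A,R} P(V|L,A,R)·P(A,R).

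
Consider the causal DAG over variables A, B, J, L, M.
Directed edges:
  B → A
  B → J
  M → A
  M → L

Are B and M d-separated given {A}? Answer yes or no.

No — B and M are d-connected given {A}.

Bayes-Ball from B | {A} reaches {J,L,M}.
M ∈ reach(B|{A}) ⇒ B ⊥̸ M | {A}.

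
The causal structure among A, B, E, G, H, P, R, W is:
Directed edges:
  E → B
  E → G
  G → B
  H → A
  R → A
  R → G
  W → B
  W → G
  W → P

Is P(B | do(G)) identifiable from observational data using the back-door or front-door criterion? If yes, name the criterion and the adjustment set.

P(B|do(G)): backdoor, adjust for {E, W}.

desc(G)\{G}={B}; candidates ⊆ {A,E,H,P,R,W}.
size 0: {}; under {} G still reaches {A,B,E,P,R,W} ∋ B.
size 1: {A}, {E}, {H} …(+3); under {A} G still reaches {B,E,H,P,R,W} ∋ B.
{E,W}: G⊥B given {E,W} in G with G→· removed — back-door holds.
P(B|do(G)) = Σ_{E,W} P(B|G,E,W)·P(E,W).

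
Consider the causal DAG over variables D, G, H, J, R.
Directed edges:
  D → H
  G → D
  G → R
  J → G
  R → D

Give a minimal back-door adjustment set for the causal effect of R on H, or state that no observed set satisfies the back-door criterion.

desc(R)\{R}={D,H}; candidates ⊆ {G,J}.
size 0: {}; under {} R still reaches {D,G,H,J} ∋ H.
{G}: R⊥H given {G} in G with R→· removed — back-door holds.

R→H: minimal back-door set {G}.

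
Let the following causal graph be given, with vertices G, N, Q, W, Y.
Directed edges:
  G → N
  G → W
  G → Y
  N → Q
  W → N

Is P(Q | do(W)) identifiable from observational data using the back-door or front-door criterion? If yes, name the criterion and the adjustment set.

desc(W)\{W}={N,Q}; candidates ⊆ {G,Y}.
size 0: {}; under {} W still reaches {G,N,Q,Y} ∋ Q.
{G}: W⊥Q given {G} in G with W→· removed — back-door holds.
P(Q|do(W)) = Σ_{G} P(Q|W,G)·P(G).

P(Q|do(W)): backdoor, adjust for {G}.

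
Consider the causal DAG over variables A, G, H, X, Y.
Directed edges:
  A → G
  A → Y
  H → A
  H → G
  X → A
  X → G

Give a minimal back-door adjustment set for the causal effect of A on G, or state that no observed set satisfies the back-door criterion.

desc(A)\{A}={G,Y}; candidates ⊆ {H,X}.
size 0: {}; under {} A still reaches {G,H,X} ∋ G.
size 1: {H}, {X}; under {H} A still reaches {G,X} ∋ G.
{H,X}: A⊥G given {H,X} in G with A→· removed — back-door holds.

A→G: minimal back-door set {H, X}.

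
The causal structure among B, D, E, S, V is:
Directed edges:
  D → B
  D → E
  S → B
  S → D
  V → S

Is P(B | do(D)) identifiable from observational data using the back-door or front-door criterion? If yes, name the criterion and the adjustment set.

desc(D)\{D}={B,E}; candidates ⊆ {S,V}.
size 0: {}; under {} D still reaches {B,S,V} ∋ B.
{S}: D⊥B given {S} in G with D→· removed — back-door holds.
P(B|do(D)) = Σ_{S} P(B|D,S)·P(S).

P(B|do(D)): backdoor, adjust for {S}.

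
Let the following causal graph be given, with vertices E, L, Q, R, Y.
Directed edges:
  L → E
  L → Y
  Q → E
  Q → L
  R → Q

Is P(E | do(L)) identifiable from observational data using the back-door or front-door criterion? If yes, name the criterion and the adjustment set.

desc(L)\{L}={E,Y}; candidates ⊆ {Q,R}.
size 0: {}; under {} L still reaches {E,Q,R} ∋ E.
{Q}: L⊥E given {Q} in G with L→· removed — back-door holds.
P(E|do(L)) = Σ_{Q} P(E|L,Q)·P(Q).

P(E|do(L)): backdoor, adjust for {Q}.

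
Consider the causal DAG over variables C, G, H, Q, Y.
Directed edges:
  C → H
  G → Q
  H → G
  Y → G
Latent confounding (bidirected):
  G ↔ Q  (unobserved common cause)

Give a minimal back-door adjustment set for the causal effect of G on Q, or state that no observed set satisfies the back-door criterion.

desc(G)\{G}={Q}; candidates ⊆ {C,H,Y}.
G↔Q: latent back-door arc(s) into G.
size 0: {}; under {} G still reaches {C,H,Q,Y} ∋ Q.
size 1: {C}, {H}, {Y}; under {C} G still reaches {H,Q,Y} ∋ Q.
size 2: {C,H}, {C,Y}, {H,Y}; under {C,H} G still reaches {Q,Y} ∋ Q.
G↔Q cannot be blocked by any observed set — no back-door set.

G→Q: no observed back-door set.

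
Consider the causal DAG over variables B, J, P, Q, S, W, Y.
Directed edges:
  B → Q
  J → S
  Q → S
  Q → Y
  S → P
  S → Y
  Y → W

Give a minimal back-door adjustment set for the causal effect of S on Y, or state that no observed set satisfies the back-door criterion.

desc(S)\{S}={P,W,Y}; candidates ⊆ {B,J,Q}.
size 0: {}; under {} S still reaches {B,J,Q,W,Y} ∋ Y.
{Q}: S⊥Y given {Q} in G with S→· removed — back-door holds.

S→Y: minimal back-door set {Q}.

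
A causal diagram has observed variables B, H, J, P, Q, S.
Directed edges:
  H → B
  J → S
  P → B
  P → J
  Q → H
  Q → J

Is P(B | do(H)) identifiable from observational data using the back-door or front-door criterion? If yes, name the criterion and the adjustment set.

P(B|do(H)): backdoor, adjust for ∅.

desc(H)\{H}={B}; candidates ⊆ {J,P,Q,S}.
∅: H⊥B given ∅ in G with H→· removed — back-door holds.
P(B|do(H)) = P(B|H) — no adjustment needed.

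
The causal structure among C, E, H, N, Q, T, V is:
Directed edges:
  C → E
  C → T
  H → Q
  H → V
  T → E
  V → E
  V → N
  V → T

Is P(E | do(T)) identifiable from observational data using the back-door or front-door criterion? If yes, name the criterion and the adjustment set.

desc(T)\{T}={E}; candidates ⊆ {C,H,N,Q,V}.
size 0: {}; under {} T still reaches {C,E,H,N,Q,V} ∋ E.
size 1: {C}, {H}, {N} …(+2); under {C} T still reaches {E,H,N,Q,V} ∋ E.
{C,V}: T⊥E given {C,V} in G with T→· removed — back-door holds.
P(E|do(T)) = Σ_{C,V} P(E|T,C,V)·P(C,V).

P(E|do(T)): backdoor, adjust for {C, V}.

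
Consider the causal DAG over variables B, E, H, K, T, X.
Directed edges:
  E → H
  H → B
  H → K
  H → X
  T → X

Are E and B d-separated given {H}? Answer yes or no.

Yes — E ⊥ B | {H}.

Bayes-Ball from E | {H} reaches ∅.
B ∉ reach(E|{H}) ⇒ E ⊥ B | {H}.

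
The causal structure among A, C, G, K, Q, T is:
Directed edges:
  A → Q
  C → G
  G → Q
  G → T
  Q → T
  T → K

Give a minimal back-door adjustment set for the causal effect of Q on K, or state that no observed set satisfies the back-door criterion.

desc(Q)\{Q}={K,T}; candidates ⊆ {A,C,G}.
size 0: {}; under {} Q still reaches {A,C,G,K,T} ∋ K.
{G}: Q⊥K given {G} in G with Q→· removed — back-door holds.

Q→K: minimal back-door set {G}.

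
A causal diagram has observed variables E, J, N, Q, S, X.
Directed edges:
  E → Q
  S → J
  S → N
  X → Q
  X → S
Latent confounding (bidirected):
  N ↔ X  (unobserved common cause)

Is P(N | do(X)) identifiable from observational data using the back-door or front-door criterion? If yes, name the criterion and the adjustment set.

P(N|do(X)): frontdoor, adjust for {S}.

desc(X)\{X}={J,N,Q,S}; candidates ⊆ {E}.
X↔N: latent back-door arc(s) into X.
size 0: {}; under {} X still reaches {N} ∋ N.
size 1: {E}; under {E} X still reaches {N} ∋ N.
X↔N cannot be blocked by any observed set — no back-door set.
{S}: (i) intercepts every directed X→N path; (ii) no back-door X→{S}; (iii) {X} blocks every back-door {S}→N. Front-door holds.
P(N|do(X)) = Σ_{S} P(S|X) Σ_{X'} P(N|S,X')P(X').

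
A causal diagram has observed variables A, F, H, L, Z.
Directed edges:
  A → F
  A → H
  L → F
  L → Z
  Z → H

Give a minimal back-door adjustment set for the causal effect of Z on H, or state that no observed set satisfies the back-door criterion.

Z→H: minimal back-door set ∅.

desc(Z)\{Z}={H}; candidates ⊆ {A,F,L}.
∅: Z⊥H given ∅ in G with Z→· removed — back-door holds.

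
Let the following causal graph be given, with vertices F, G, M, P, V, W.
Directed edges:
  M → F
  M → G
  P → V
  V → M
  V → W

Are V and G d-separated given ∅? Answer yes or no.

Bayes-Ball from V | ∅ reaches {F,G,M,P,W}.
G ∈ reach(V|∅) ⇒ V ⊥̸ G | ∅.

No — V and G are d-connected given ∅.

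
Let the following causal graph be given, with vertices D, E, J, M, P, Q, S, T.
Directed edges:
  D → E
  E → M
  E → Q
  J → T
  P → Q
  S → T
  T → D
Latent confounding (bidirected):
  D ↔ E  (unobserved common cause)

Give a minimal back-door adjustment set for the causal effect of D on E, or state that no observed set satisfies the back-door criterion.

D→E: no observed back-door set.

desc(D)\{D}={E,M,Q}; candidates ⊆ {J,P,S,T}.
D↔E: latent back-door arc(s) into D.
size 0: {}; under {} D still reaches {E,J,M,Q,S,T} ∋ E.
size 1: {J}, {P}, {S} …(+1); under {J} D still reaches {E,M,Q,S,T} ∋ E.
size 2: {J,P}, {J,S}, {J,T} …(+3); under {J,P} D still reaches {E,M,Q,S,T} ∋ E.
D↔E cannot be blocked by any observed set — no back-door set.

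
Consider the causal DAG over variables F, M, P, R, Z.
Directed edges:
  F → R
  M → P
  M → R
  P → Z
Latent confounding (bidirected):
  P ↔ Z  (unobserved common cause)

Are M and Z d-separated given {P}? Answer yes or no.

No — M and Z are d-connected given {P}.

Bayes-Ball from M | {P} reaches {R,Z}.
Z ∈ reach(M|{P}) ⇒ M ⊥̸ Z | {P}.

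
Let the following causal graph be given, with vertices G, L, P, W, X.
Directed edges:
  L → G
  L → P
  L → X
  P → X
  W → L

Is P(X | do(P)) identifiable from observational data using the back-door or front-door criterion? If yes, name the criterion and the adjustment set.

desc(P)\{P}={X}; candidates ⊆ {G,L,W}.
size 0: {}; under {} P still reaches {G,L,W,X} ∋ X.
{L}: P⊥X given {L} in G with P→· removed — back-door holds.
P(X|do(P)) = Σ_{L} P(X|P,L)·P(L).

P(X|do(P)): backdoor, adjust for {L}.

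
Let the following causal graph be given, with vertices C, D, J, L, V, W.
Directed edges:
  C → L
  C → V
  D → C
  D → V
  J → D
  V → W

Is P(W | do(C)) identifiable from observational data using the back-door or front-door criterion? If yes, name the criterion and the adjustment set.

P(W|do(C)): backdoor, adjust for {D}.

desc(C)\{C}={L,V,W}; candidates ⊆ {D,J}.
size 0: {}; under {} C still reaches {D,J,V,W} ∋ W.
{D}: C⊥W given {D} in G with C→· removed — back-door holds.
P(W|do(C)) = Σ_{D} P(W|C,D)·P(D).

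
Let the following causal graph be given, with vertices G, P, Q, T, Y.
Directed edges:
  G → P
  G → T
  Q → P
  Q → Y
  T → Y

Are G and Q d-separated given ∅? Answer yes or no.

Bayes-Ball from G | ∅ reaches {P,T,Y}.
Q ∉ reach(G|∅) ⇒ G ⊥ Q | ∅.

Yes — G ⊥ Q | ∅.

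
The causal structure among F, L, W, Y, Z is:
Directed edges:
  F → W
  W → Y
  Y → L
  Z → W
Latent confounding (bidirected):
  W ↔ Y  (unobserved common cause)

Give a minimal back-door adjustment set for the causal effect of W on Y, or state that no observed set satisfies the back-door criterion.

desc(W)\{W}={L,Y}; candidates ⊆ {F,Z}.
W↔Y: latent back-door arc(s) into W.
size 0: {}; under {} W still reaches {F,L,Y,Z} ∋ Y.
size 1: {F}, {Z}; under {F} W still reaches {L,Y,Z} ∋ Y.
size 2: {F,Z}; under {F,Z} W still reaches {L,Y} ∋ Y.
W↔Y cannot be blocked by any observed set — no back-door set.

W→Y: no observed back-door set.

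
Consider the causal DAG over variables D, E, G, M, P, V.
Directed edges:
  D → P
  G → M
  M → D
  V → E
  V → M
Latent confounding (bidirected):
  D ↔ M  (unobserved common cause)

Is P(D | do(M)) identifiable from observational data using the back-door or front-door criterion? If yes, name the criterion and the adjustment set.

desc(M)\{M}={D,P}; candidates ⊆ {E,G,V}.
M↔D: latent back-door arc(s) into M.
size 0: {}; under {} M still reaches {D,E,G,P,V} ∋ D.
size 1: {E}, {G}, {V}; under {E} M still reaches {D,G,P,V} ∋ D.
size 2: {E,G}, {E,V}, {G,V}; under {E,G} M still reaches {D,P,V} ∋ D.
M↔D cannot be blocked by any observed set — no back-door set.
No mediator lies on a directed M→…→D path.
Neither criterion identifies P(D|do(M)) in this graph.

P(D|do(M)): not identifiable (no BD/FD set).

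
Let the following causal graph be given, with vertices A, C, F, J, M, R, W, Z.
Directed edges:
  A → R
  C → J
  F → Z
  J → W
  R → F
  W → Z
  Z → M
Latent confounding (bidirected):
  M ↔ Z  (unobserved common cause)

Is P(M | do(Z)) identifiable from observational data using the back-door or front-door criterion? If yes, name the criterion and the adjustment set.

desc(Z)\{Z}={M}; candidates ⊆ {A,C,F,J,R,W}.
Z↔M: latent back-door arc(s) into Z.
size 0: {}; under {} Z still reaches {A,C,F,J,M,R,W} ∋ M.
size 1: {A}, {C}, {F} …(+3); under {A} Z still reaches {C,F,J,M,R,W} ∋ M.
size 2: {A,C}, {A,F}, {A,J} …(+12); under {A,C} Z still reaches {F,J,M,R,W} ∋ M.
Z↔M cannot be blocked by any observed set — no back-door set.
No mediator lies on a directed Z→…→M path.
Neither criterion identifies P(M|do(Z)) in this graph.

P(M|do(Z)): not identifiable (no BD/FD set).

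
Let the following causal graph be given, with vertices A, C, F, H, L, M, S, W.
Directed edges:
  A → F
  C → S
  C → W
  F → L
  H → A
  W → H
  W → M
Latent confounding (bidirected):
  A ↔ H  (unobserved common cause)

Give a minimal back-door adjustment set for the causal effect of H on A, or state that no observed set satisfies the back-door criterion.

H→A: no observed back-door set.

desc(H)\{H}={A,F,L}; candidates ⊆ {C,M,S,W}.
H↔A: latent back-door arc(s) into H.
size 0: {}; under {} H still reaches {A,C,F,L,M,S,W} ∋ A.
size 1: {C}, {M}, {S} …(+1); under {C} H still reaches {A,F,L,M,W} ∋ A.
size 2: {C,M}, {C,S}, {C,W} …(+3); under {C,M} H still reaches {A,F,L,W} ∋ A.
H↔A cannot be blocked by any observed set — no back-door set.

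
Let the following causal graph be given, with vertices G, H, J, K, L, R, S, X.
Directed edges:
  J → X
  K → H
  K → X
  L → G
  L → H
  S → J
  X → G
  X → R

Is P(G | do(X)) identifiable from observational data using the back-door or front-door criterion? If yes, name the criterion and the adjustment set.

desc(X)\{X}={G,R}; candidates ⊆ {H,J,K,L,S}.
∅: X⊥G given ∅ in G with X→· removed — back-door holds.
P(G|do(X)) = P(G|X) — no adjustment needed.

P(G|do(X)): backdoor, adjust for ∅.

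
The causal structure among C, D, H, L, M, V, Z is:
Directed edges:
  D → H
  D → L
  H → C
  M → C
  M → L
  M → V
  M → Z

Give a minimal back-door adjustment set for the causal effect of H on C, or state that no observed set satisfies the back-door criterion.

desc(H)\{H}={C}; candidates ⊆ {D,L,M,V,Z}.
∅: H⊥C given ∅ in G with H→· removed — back-door holds.

H→C: minimal back-door set ∅.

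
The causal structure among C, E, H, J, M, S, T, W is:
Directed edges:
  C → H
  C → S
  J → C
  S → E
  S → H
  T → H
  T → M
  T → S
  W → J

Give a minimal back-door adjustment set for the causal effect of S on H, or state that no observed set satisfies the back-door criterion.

S→H: minimal back-door set {C, T}.

desc(S)\{S}={E,H}; candidates ⊆ {C,J,M,T,W}.
size 0: {}; under {} S still reaches {C,H,J,M,T,W} ∋ H.
size 1: {C}, {J}, {M} …(+2); under {C} S still reaches {H,M,T} ∋ H.
{C,T}: S⊥H given {C,T} in G with S→· removed — back-door holds.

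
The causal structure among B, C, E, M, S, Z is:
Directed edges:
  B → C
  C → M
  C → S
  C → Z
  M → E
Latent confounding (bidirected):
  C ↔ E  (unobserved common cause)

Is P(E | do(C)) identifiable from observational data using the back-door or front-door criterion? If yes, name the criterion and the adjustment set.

desc(C)\{C}={E,M,S,Z}; candidates ⊆ {B}.
C↔E: latent back-door arc(s) into C.
size 0: {}; under {} C still reaches {B,E} ∋ E.
size 1: {B}; under {B} C still reaches {E} ∋ E.
C↔E cannot be blocked by any observed set — no back-door set.
{M}: (i) intercepts every directed C→E path; (ii) no back-door C→{M}; (iii) {C} blocks every back-door {M}→E. Front-door holds.
P(E|do(C)) = Σ_{M} P(M|C) Σ_{C'} P(E|M,C')P(C').

P(E|do(C)): frontdoor, adjust for {M}.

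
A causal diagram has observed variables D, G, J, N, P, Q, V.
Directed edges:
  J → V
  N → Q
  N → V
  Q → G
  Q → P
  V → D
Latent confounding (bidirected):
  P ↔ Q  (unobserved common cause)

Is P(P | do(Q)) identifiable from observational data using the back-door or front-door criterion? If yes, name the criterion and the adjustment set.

desc(Q)\{Q}={G,P}; candidates ⊆ {D,J,N,V}.
Q↔P: latent back-door arc(s) into Q.
size 0: {}; under {} Q still reaches {D,N,P,V} ∋ P.
size 1: {D}, {J}, {N} …(+1); under {D} Q still reaches {J,N,P,V} ∋ P.
size 2: {D,J}, {D,N}, {D,V} …(+3); under {D,J} Q still reaches {N,P,V} ∋ P.
Q↔P cannot be blocked by any observed set — no back-door set.
No mediator lies on a directed Q→…→P path.
Neither criterion identifies P(P|do(Q)) in this graph.

P(P|do(Q)): not identifiable (no BD/FD set).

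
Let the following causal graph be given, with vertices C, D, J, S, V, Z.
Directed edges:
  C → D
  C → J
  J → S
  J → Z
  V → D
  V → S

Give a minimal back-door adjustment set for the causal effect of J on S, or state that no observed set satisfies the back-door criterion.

desc(J)\{J}={S,Z}; candidates ⊆ {C,D,V}.
∅: J⊥S given ∅ in G with J→· removed — back-door holds.

J→S: minimal back-door set ∅.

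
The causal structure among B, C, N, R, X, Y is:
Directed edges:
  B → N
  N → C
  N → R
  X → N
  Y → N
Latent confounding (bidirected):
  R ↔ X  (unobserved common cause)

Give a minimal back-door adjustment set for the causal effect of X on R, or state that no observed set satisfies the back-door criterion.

X→R: no observed back-door set.

desc(X)\{X}={C,N,R}; candidates ⊆ {B,Y}.
X↔R: latent back-door arc(s) into X.
size 0: {}; under {} X still reaches {R} ∋ R.
size 1: {B}, {Y}; under {B} X still reaches {R} ∋ R.
size 2: {B,Y}; under {B,Y} X still reaches {R} ∋ R.
X↔R cannot be blocked by any observed set — no back-door set.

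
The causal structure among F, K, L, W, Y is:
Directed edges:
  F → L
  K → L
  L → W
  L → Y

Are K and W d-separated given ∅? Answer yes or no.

No — K and W are d-connected given ∅.

Bayes-Ball from K | ∅ reaches {L,W,Y}.
W ∈ reach(K|∅) ⇒ K ⊥̸ W | ∅.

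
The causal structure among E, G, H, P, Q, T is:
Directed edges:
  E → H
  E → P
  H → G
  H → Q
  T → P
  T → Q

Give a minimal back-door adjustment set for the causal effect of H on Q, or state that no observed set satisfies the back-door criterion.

H→Q: minimal back-door set ∅.

desc(H)\{H}={G,Q}; candidates ⊆ {E,P,T}.
∅: H⊥Q given ∅ in G with H→· removed — back-door holds.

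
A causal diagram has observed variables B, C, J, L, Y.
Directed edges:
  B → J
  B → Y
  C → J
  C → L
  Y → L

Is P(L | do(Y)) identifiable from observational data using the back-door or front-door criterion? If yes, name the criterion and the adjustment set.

desc(Y)\{Y}={L}; candidates ⊆ {B,C,J}.
∅: Y⊥L given ∅ in G with Y→· removed — back-door holds.
P(L|do(Y)) = P(L|Y) — no adjustment needed.

P(L|do(Y)): backdoor, adjust for ∅.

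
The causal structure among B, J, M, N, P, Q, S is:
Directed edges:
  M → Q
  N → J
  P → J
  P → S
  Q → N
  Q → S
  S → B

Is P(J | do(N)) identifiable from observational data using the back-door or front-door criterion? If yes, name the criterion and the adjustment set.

desc(N)\{N}={J}; candidates ⊆ {B,M,P,Q,S}.
∅: N⊥J given ∅ in G with N→· removed — back-door holds.
P(J|do(N)) = P(J|N) — no adjustment needed.

P(J|do(N)): backdoor, adjust for ∅.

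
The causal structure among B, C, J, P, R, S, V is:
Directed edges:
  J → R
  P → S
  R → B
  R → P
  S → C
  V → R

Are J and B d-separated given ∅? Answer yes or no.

Bayes-Ball from J | ∅ reaches {B,C,P,R,S}.
B ∈ reach(J|∅) ⇒ J ⊥̸ B | ∅.

No — J and B are d-connected given ∅.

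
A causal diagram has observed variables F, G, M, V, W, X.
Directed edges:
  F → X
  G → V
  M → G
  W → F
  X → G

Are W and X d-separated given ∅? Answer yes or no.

No — W and X are d-connected given ∅.

Bayes-Ball from W | ∅ reaches {F,G,V,X}.
X ∈ reach(W|∅) ⇒ W ⊥̸ X | ∅.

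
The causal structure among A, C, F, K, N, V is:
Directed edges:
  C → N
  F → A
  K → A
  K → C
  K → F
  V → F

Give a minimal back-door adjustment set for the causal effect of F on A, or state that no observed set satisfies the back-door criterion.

desc(F)\{F}={A}; candidates ⊆ {C,K,N,V}.
size 0: {}; under {} F still reaches {A,C,K,N,V} ∋ A.
{K}: F⊥A given {K} in G with F→· removed — back-door holds.

F→A: minimal back-door set {K}.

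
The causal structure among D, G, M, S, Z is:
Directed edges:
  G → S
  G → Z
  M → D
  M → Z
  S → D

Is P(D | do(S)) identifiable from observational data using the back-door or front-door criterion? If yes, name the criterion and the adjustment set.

P(D|do(S)): backdoor, adjust for ∅.

desc(S)\{S}={D}; candidates ⊆ {G,M,Z}.
∅: S⊥D given ∅ in G with S→· removed — back-door holds.
P(D|do(S)) = P(D|S) — no adjustment needed.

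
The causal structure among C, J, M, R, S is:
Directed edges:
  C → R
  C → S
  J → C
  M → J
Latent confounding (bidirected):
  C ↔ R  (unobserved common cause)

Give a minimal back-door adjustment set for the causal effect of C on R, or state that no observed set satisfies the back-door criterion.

desc(C)\{C}={R,S}; candidates ⊆ {J,M}.
C↔R: latent back-door arc(s) into C.
size 0: {}; under {} C still reaches {J,M,R} ∋ R.
size 1: {J}, {M}; under {J} C still reaches {R} ∋ R.
size 2: {J,M}; under {J,M} C still reaches {R} ∋ R.
C↔R cannot be blocked by any observed set — no back-door set.

C→R: no observed back-door set.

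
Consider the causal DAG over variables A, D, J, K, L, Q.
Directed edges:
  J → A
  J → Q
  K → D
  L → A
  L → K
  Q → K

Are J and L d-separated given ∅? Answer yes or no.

Yes — J ⊥ L | ∅.

Bayes-Ball from J | ∅ reaches {A,D,K,Q}.
L ∉ reach(J|∅) ⇒ J ⊥ L | ∅.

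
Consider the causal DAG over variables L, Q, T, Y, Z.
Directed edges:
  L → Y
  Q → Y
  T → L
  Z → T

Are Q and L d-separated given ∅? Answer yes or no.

Bayes-Ball from Q | ∅ reaches {Y}.
L ∉ reach(Q|∅) ⇒ Q ⊥ L | ∅.

Yes — Q ⊥ L | ∅.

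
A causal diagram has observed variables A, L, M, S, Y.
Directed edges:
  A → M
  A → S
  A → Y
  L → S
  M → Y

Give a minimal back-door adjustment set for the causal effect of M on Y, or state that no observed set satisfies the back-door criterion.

desc(M)\{M}={Y}; candidates ⊆ {A,L,S}.
size 0: {}; under {} M still reaches {A,S,Y} ∋ Y.
{A}: M⊥Y given {A} in G with M→· removed — back-door holds.

M→Y: minimal back-door set {A}.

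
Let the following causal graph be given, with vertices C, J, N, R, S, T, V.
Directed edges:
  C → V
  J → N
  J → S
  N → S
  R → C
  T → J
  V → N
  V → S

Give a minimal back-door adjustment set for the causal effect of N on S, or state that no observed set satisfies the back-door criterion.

desc(N)\{N}={S}; candidates ⊆ {C,J,R,T,V}.
size 0: {}; under {} N still reaches {C,J,R,S,T,V} ∋ S.
size 1: {C}, {J}, {R} …(+2); under {C} N still reaches {J,S,T,V} ∋ S.
{J,V}: N⊥S given {J,V} in G with N→· removed — back-door holds.

N→S: minimal back-door set {J, V}.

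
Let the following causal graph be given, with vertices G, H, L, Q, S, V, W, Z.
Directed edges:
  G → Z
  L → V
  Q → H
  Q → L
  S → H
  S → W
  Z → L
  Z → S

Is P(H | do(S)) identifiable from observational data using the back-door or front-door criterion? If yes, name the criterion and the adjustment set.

P(H|do(S)): backdoor, adjust for ∅.

desc(S)\{S}={H,W}; candidates ⊆ {G,L,Q,V,Z}.
∅: S⊥H given ∅ in G with S→· removed — back-door holds.
P(H|do(S)) = P(H|S) — no adjustment needed.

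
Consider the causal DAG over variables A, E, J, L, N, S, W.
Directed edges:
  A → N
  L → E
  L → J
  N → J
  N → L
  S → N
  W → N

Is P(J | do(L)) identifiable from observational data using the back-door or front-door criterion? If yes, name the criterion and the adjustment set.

desc(L)\{L}={E,J}; candidates ⊆ {A,N,S,W}.
size 0: {}; under {} L still reaches {A,J,N,S,W} ∋ J.
{N}: L⊥J given {N} in G with L→· removed — back-door holds.
P(J|do(L)) = Σ_{N} P(J|L,N)·P(N).

P(J|do(L)): backdoor, adjust for {N}.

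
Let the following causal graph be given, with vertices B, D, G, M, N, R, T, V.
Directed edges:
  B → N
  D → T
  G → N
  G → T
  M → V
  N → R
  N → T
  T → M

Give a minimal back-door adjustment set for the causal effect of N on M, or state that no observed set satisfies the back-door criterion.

desc(N)\{N}={M,R,T,V}; candidates ⊆ {B,D,G}.
size 0: {}; under {} N still reaches {B,G,M,T,V} ∋ M.
{G}: N⊥M given {G} in G with N→· removed — back-door holds.

N→M: minimal back-door set {G}.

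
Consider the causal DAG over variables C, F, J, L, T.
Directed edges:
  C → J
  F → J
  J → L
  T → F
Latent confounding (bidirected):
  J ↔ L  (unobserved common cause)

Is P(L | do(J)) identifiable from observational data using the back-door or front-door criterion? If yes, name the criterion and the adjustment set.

P(L|do(J)): not identifiable (no BD/FD set).

desc(J)\{J}={L}; candidates ⊆ {C,F,T}.
J↔L: latent back-door arc(s) into J.
size 0: {}; under {} J still reaches {C,F,L,T} ∋ L.
size 1: {C}, {F}, {T}; under {C} J still reaches {F,L,T} ∋ L.
size 2: {C,F}, {C,T}, {F,T}; under {C,F} J still reaches {L} ∋ L.
J↔L cannot be blocked by any observed set — no back-door set.
No mediator lies on a directed J→…→L path.
Neither criterion identifies P(L|do(J)) in this graph.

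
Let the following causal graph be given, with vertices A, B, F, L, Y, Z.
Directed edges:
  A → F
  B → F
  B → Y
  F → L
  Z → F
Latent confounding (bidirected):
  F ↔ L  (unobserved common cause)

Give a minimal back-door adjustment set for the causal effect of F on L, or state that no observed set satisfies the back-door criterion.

desc(F)\{F}={L}; candidates ⊆ {A,B,Y,Z}.
F↔L: latent back-door arc(s) into F.
size 0: {}; under {} F still reaches {A,B,L,Y,Z} ∋ L.
size 1: {A}, {B}, {Y} …(+1); under {A} F still reaches {B,L,Y,Z} ∋ L.
size 2: {A,B}, {A,Y}, {A,Z} …(+3); under {A,B} F still reaches {L,Z} ∋ L.
F↔L cannot be blocked by any observed set — no back-door set.

F→L: no observed back-door set.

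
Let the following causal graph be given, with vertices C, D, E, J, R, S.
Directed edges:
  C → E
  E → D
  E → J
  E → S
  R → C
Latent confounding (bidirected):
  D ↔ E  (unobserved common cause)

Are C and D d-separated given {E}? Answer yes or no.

No — C and D are d-connected given {E}.

Bayes-Ball from C | {E} reaches {D,R}.
D ∈ reach(C|{E}) ⇒ C ⊥̸ D | {E}.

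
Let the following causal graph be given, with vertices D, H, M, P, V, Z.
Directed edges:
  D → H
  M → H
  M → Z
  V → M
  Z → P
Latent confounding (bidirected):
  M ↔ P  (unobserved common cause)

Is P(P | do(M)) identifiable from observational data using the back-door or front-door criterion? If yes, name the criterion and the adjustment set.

P(P|do(M)): frontdoor, adjust for {Z}.

desc(M)\{M}={H,P,Z}; candidates ⊆ {D,V}.
M↔P: latent back-door arc(s) into M.
size 0: {}; under {} M still reaches {P,V} ∋ P.
size 1: {D}, {V}; under {D} M still reaches {P,V} ∋ P.
size 2: {D,V}; under {D,V} M still reaches {P} ∋ P.
M↔P cannot be blocked by any observed set — no back-door set.
{Z}: (i) intercepts every directed M→P path; (ii) no back-door M→{Z}; (iii) {M} blocks every back-door {Z}→P. Front-door holds.
P(P|do(M)) = Σ_{Z} P(Z|M) Σ_{M'} P(P|Z,M')P(M').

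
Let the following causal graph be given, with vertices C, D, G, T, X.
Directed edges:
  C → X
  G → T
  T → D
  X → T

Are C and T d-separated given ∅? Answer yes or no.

No — C and T are d-connected given ∅.

Bayes-Ball from C | ∅ reaches {D,T,X}.
T ∈ reach(C|∅) ⇒ C ⊥̸ T | ∅.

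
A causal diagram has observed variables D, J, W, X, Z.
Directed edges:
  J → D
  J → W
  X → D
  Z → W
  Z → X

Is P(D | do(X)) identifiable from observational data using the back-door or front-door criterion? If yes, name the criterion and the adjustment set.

desc(X)\{X}={D}; candidates ⊆ {J,W,Z}.
∅: X⊥D given ∅ in G with X→· removed — back-door holds.
P(D|do(X)) = P(D|X) — no adjustment needed.

P(D|do(X)): backdoor, adjust for ∅.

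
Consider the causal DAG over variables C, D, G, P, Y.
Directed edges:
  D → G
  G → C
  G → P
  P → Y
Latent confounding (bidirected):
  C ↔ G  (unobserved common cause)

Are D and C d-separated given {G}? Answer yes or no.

Bayes-Ball from D | {G} reaches {C}.
C ∈ reach(D|{G}) ⇒ D ⊥̸ C | {G}.

No — D and C are d-connected given {G}.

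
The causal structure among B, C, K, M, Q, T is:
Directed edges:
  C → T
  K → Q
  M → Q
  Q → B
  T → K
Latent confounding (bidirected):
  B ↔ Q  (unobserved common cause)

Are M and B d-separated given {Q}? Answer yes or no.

Bayes-Ball from M | {Q} reaches {B,C,K,T}.
B ∈ reach(M|{Q}) ⇒ M ⊥̸ B | {Q}.

No — M and B are d-connected given {Q}.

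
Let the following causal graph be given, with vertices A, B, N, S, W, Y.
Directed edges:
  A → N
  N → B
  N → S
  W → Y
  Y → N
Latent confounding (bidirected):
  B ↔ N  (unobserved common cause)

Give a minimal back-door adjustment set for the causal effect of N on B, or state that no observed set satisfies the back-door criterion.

desc(N)\{N}={B,S}; candidates ⊆ {A,W,Y}.
N↔B: latent back-door arc(s) into N.
size 0: {}; under {} N still reaches {A,B,W,Y} ∋ B.
size 1: {A}, {W}, {Y}; under {A} N still reaches {B,W,Y} ∋ B.
size 2: {A,W}, {A,Y}, {W,Y}; under {A,W} N still reaches {B,Y} ∋ B.
N↔B cannot be blocked by any observed set — no back-door set.

N→B: no observed back-door set.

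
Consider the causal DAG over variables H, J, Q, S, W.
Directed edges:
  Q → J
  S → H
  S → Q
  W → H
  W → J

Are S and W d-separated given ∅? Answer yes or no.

Bayes-Ball from S | ∅ reaches {H,J,Q}.
W ∉ reach(S|∅) ⇒ S ⊥ W | ∅.

Yes — S ⊥ W | ∅.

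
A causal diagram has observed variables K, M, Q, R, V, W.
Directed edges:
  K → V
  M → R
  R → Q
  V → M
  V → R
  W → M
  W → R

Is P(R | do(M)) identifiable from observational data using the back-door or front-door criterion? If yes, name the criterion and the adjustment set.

desc(M)\{M}={Q,R}; candidates ⊆ {K,V,W}.
size 0: {}; under {} M still reaches {K,Q,R,V,W} ∋ R.
size 1: {K}, {V}, {W}; under {K} M still reaches {Q,R,V,W} ∋ R.
{V,W}: M⊥R given {V,W} in G with M→· removed — back-door holds.
P(R|do(M)) = Σ_{V,W} P(R|M,V,W)·P(V,W).

P(R|do(M)): backdoor, adjust for {V, W}.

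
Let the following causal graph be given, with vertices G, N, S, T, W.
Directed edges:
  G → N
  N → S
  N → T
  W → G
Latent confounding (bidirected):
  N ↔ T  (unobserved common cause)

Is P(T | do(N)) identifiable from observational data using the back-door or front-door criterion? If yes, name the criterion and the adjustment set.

P(T|do(N)): not identifiable (no BD/FD set).

desc(N)\{N}={S,T}; candidates ⊆ {G,W}.
N↔T: latent back-door arc(s) into N.
size 0: {}; under {} N still reaches {G,T,W} ∋ T.
size 1: {G}, {W}; under {G} N still reaches {T} ∋ T.
size 2: {G,W}; under {G,W} N still reaches {T} ∋ T.
N↔T cannot be blocked by any observed set — no back-door set.
No mediator lies on a directed N→…→T path.
Neither criterion identifies P(T|do(N)) in this graph.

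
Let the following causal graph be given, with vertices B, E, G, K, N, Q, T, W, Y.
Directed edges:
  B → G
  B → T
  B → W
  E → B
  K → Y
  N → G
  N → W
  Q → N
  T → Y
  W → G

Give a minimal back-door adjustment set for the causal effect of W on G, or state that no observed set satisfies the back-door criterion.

W→G: minimal back-door set {B, N}.

desc(W)\{W}={G}; candidates ⊆ {B,E,K,N,Q,T,Y}.
size 0: {}; under {} W still reaches {B,E,G,N,Q,T,Y} ∋ G.
size 1: {B}, {E}, {K} …(+4); under {B} W still reaches {G,N,Q} ∋ G.
{B,N}: W⊥G given {B,N} in G with W→· removed — back-door holds.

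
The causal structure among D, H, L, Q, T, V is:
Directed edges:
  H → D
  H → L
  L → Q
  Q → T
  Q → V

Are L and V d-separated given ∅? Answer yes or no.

No — L and V are d-connected given ∅.

Bayes-Ball from L | ∅ reaches {D,H,Q,T,V}.
V ∈ reach(L|∅) ⇒ L ⊥̸ V | ∅.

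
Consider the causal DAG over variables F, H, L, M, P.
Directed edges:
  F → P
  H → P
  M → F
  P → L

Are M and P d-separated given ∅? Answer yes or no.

Bayes-Ball from M | ∅ reaches {F,L,P}.
P ∈ reach(M|∅) ⇒ M ⊥̸ P | ∅.

No — M and P are d-connected given ∅.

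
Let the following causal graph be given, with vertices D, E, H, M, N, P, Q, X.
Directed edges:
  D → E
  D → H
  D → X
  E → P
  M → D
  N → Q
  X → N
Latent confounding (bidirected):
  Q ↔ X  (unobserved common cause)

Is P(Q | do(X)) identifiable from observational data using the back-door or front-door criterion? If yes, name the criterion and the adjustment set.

desc(X)\{X}={N,Q}; candidates ⊆ {D,E,H,M,P}.
X↔Q: latent back-door arc(s) into X.
size 0: {}; under {} X still reaches {D,E,H,M,P,Q} ∋ Q.
size 1: {D}, {E}, {H} …(+2); under {D} X still reaches {Q} ∋ Q.
size 2: {D,E}, {D,H}, {D,M} …(+7); under {D,E} X still reaches {Q} ∋ Q.
X↔Q cannot be blocked by any observed set — no back-door set.
{N}: (i) intercepts every directed X→Q path; (ii) no back-door X→{N}; (iii) {X} blocks every back-door {N}→Q. Front-door holds.
P(Q|do(X)) = Σ_{N} P(N|X) Σ_{X'} P(Q|N,X')P(X').

P(Q|do(X)): frontdoor, adjust for {N}.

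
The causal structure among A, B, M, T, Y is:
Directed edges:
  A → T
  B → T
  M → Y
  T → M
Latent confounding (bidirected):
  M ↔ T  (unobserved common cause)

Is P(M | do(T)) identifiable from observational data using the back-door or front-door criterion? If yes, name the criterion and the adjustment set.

desc(T)\{T}={M,Y}; candidates ⊆ {A,B}.
T↔M: latent back-door arc(s) into T.
size 0: {}; under {} T still reaches {A,B,M,Y} ∋ M.
size 1: {A}, {B}; under {A} T still reaches {B,M,Y} ∋ M.
size 2: {A,B}; under {A,B} T still reaches {M,Y} ∋ M.
T↔M cannot be blocked by any observed set — no back-door set.
No mediator lies on a directed T→…→M path.
Neither criterion identifies P(M|do(T)) in this graph.

P(M|do(T)): not identifiable (no BD/FD set).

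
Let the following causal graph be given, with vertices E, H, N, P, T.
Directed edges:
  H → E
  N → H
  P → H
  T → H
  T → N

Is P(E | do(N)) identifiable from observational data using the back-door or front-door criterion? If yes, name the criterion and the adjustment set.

desc(N)\{N}={E,H}; candidates ⊆ {P,T}.
size 0: {}; under {} N still reaches {E,H,T} ∋ E.
{T}: N⊥E given {T} in G with N→· removed — back-door holds.
P(E|do(N)) = Σ_{T} P(E|N,T)·P(T).

P(E|do(N)): backdoor, adjust for {T}.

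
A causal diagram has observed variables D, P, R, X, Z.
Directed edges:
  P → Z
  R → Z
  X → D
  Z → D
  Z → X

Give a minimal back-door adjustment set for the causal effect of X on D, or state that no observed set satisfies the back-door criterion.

X→D: minimal back-door set {Z}.

desc(X)\{X}={D}; candidates ⊆ {P,R,Z}.
size 0: {}; under {} X still reaches {D,P,R,Z} ∋ D.
{Z}: X⊥D given {Z} in G with X→· removed — back-door holds.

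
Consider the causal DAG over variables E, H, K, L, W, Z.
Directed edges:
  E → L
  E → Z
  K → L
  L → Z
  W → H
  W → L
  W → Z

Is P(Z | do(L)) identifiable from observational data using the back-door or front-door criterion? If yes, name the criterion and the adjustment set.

desc(L)\{L}={Z}; candidates ⊆ {E,H,K,W}.
size 0: {}; under {} L still reaches {E,H,K,W,Z} ∋ Z.
size 1: {E}, {H}, {K} …(+1); under {E} L still reaches {H,K,W,Z} ∋ Z.
{E,W}: L⊥Z given {E,W} in G with L→· removed — back-door holds.
P(Z|do(L)) = Σ_{E,W} P(Z|L,E,W)·P(E,W).

P(Z|do(L)): backdoor, adjust for {E, W}.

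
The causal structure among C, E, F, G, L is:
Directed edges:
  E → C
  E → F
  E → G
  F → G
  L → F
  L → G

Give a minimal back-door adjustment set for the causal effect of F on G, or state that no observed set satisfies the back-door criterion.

F→G: minimal back-door set {E, L}.

desc(F)\{F}={G}; candidates ⊆ {C,E,L}.
size 0: {}; under {} F still reaches {C,E,G,L} ∋ G.
size 1: {C}, {E}, {L}; under {C} F still reaches {E,G,L} ∋ G.
{E,L}: F⊥G given {E,L} in G with F→· removed — back-door holds.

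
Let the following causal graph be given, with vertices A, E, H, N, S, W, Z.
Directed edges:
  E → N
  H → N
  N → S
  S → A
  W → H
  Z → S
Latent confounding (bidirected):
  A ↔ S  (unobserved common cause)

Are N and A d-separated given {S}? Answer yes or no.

Bayes-Ball from N | {S} reaches {A,E,H,W,Z}.
A ∈ reach(N|{S}) ⇒ N ⊥̸ A | {S}.

No — N and A are d-connected given {S}.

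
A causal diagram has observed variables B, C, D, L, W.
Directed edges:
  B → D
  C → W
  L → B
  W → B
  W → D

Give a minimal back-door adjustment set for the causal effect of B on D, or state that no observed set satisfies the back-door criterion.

B→D: minimal back-door set {W}.

desc(B)\{B}={D}; candidates ⊆ {C,L,W}.
size 0: {}; under {} B still reaches {C,D,L,W} ∋ D.
{W}: B⊥D given {W} in G with B→· removed — back-door holds.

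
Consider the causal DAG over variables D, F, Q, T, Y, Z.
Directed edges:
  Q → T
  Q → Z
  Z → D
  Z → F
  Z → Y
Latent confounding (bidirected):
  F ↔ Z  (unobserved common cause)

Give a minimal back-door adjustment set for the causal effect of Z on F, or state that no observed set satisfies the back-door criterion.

Z→F: no observed back-door set.

desc(Z)\{Z}={D,F,Y}; candidates ⊆ {Q,T}.
Z↔F: latent back-door arc(s) into Z.
size 0: {}; under {} Z still reaches {F,Q,T} ∋ F.
size 1: {Q}, {T}; under {Q} Z still reaches {F} ∋ F.
size 2: {Q,T}; under {Q,T} Z still reaches {F} ∋ F.
Z↔F cannot be blocked by any observed set — no back-door set.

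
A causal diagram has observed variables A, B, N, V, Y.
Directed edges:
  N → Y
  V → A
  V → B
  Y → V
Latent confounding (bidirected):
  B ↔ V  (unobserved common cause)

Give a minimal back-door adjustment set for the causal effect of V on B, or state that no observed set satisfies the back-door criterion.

V→B: no observed back-door set.

desc(V)\{V}={A,B}; candidates ⊆ {N,Y}.
V↔B: latent back-door arc(s) into V.
size 0: {}; under {} V still reaches {B,N,Y} ∋ B.
size 1: {N}, {Y}; under {N} V still reaches {B,Y} ∋ B.
size 2: {N,Y}; under {N,Y} V still reaches {B} ∋ B.
V↔B cannot be blocked by any observed set — no back-door set.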